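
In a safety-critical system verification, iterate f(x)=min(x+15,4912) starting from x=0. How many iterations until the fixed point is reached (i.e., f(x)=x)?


Step 1: x=0, cap=4912, increment=15
Step 2: x grows by 15 each step until capped at 4912; fixed point is x=4912
Step 3: iterations = ceil(4912/15) = 328

328


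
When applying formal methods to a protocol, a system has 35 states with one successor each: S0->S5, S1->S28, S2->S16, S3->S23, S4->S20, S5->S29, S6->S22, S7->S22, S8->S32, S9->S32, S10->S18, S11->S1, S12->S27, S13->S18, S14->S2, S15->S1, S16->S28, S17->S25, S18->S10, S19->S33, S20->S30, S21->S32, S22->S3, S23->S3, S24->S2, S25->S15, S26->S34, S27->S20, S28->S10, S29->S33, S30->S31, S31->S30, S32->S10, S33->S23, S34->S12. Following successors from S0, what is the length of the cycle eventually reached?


Trace from S0 until a state repeats:
  S0 -> S5 -> S29 -> S33 -> S23 -> S3 -> S23
S23 first seen at step 4, revisited at step 6.
Cycle length = 6 - 4 = 2

2


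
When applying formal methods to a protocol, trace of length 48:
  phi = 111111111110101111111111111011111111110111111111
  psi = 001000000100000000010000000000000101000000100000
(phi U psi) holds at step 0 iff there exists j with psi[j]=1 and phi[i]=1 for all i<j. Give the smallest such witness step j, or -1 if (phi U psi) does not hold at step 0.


(phi U psi) at 0: need smallest j with psi[j]=1 and phi[i]=1 for all i in [0,j).
Scan from step 0:
  step 0: phi=1, psi=0 -> continue
  step 1: phi=1, psi=0 -> continue
  step 2: psi=1 and phi held for [0,2) -> witness found
Witness step = 2

2


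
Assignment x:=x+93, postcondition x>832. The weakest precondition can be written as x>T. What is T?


Formula: wp(x:=E, P) = P[E/x] (substitute E for x in postcondition)
Step 1: Postcondition: x>832
Step 2: Substitute x+93 for x: x+93>832
Step 3: Solve for x: x > 832-93 = 739

739


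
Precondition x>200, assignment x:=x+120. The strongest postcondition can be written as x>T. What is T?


Formula: sp(P, x:=E) = exists old_x. (x = E[old_x/x]) AND P[old_x/x] (old_x is the value of x before the assignment; eliminate old_x by solving x = E[old_x/x] for old_x)
Step 1: Precondition P: x>200, i.e. old_x > 200
Step 2: Assignment gives x = old_x + 120, so old_x = x - 120
Step 3: Substitute into P: x - 120 > 200
Step 4: Simplify: x > 200+120 = 320

320


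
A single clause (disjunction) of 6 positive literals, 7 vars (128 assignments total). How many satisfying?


Step 1: Total=2^7=128
Step 2: Unsat when all 6 false: 2^1=2
Step 3: Sat=128-2=126

126


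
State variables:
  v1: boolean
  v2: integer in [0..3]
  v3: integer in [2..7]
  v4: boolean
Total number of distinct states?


State space = product of domain sizes of all variables.
Domain sizes:
  v1 (boolean): 2
  v2 (integer in [0..3]): 4
  v3 (integer in [2..7]): 6
  v4 (boolean): 2
Product = 2 * 4 * 6 * 2 = 96

96


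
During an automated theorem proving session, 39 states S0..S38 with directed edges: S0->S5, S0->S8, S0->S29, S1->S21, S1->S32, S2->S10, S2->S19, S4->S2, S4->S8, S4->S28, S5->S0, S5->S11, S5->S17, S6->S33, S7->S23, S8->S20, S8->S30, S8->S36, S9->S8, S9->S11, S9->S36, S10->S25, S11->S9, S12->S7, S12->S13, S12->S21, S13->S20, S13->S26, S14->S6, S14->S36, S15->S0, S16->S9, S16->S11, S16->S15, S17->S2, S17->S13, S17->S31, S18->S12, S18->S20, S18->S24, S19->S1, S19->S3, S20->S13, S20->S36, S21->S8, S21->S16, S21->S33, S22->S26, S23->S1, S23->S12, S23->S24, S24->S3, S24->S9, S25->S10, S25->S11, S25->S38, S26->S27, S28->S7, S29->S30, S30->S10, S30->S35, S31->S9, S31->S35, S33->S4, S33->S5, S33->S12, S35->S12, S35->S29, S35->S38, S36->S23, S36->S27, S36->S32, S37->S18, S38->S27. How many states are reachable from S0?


BFS from S0:
  layer 0: {S0}
  layer 1: {S5, S8, S29}
  layer 2: {S11, S17, S20, S30, S36}
  layer 3: {S2, S9, S10, S13, S23, S27, S31, S32, S35}
  layer 4: {S1, S12, S19, S24, S25, S26, S38}
  layer 5: {S3, S7, S21}
  layer 6: {S16, S33}
  layer 7: {S4, S15}
  layer 8: {S28}
Reachable set: {S0, S1, S2, S3, S4, S5, S7, S8, S9, S10, S11, S12, S13, S15, S16, S17, S19, S20, S21, S23, S24, S25, S26, S27, S28, S29, S30, S31, S32, S33, S35, S36, S38}
Count = 33

33


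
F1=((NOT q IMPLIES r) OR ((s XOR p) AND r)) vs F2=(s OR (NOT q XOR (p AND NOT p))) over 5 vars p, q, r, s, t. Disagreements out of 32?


F1 = ((NOT q IMPLIES r) OR ((s XOR p) AND r))
F2 = (s OR (NOT q XOR (p AND NOT p)))
Evaluate both on each of 32 rows (bits = p,q,r,s,t):
  row 0 [00000]: F1=0 F2=1 (differ) -> 1
  row 1 [00001]: F1=0 F2=1 (differ) -> 1
  row 2 [00010]: F1=0 F2=1 (differ) -> 1
  row 3 [00011]: F1=0 F2=1 (differ) -> 1
  row 4 [00100]: F1=1 F2=1 -> 0
  row 5 [00101]: F1=1 F2=1 -> 0
  row 6 [00110]: F1=1 F2=1 -> 0
  row 7 [00111]: F1=1 F2=1 -> 0
  row 8 [01000]: F1=1 F2=0 (differ) -> 1
  row 9 [01001]: F1=1 F2=0 (differ) -> 1
  row 10 [01010]: F1=1 F2=1 -> 0
  row 11 [01011]: F1=1 F2=1 -> 0
  row 12 [01100]: F1=1 F2=0 (differ) -> 1
  row 13 [01101]: F1=1 F2=0 (differ) -> 1
  row 14 [01110]: F1=1 F2=1 -> 0
  row 15 [01111]: F1=1 F2=1 -> 0
  row 16 [10000]: F1=0 F2=1 (differ) -> 1
  row 17 [10001]: F1=0 F2=1 (differ) -> 1
  row 18 [10010]: F1=0 F2=1 (differ) -> 1
  row 19 [10011]: F1=0 F2=1 (differ) -> 1
  row 20 [10100]: F1=1 F2=1 -> 0
  row 21 [10101]: F1=1 F2=1 -> 0
  row 22 [10110]: F1=1 F2=1 -> 0
  row 23 [10111]: F1=1 F2=1 -> 0
  row 24 [11000]: F1=1 F2=0 (differ) -> 1
  row 25 [11001]: F1=1 F2=0 (differ) -> 1
  row 26 [11010]: F1=1 F2=1 -> 0
  row 27 [11011]: F1=1 F2=1 -> 0
  row 28 [11100]: F1=1 F2=0 (differ) -> 1
  row 29 [11101]: F1=1 F2=0 (differ) -> 1
  row 30 [11110]: F1=1 F2=1 -> 0
  row 31 [11111]: F1=1 F2=1 -> 0
Full result column, 8 rows per line (p,q fixed per line; r,s,t runs 000..111 left to right):
  rows 0-7 [p,q=00]: 11110000  (ones: 4)
  rows 8-15 [p,q=01]: 11001100  (ones: 4)
  rows 16-23 [p,q=10]: 11110000  (ones: 4)
  rows 24-31 [p,q=11]: 11001100  (ones: 4)
Disagreements = 4+4+4+4 = 16

16


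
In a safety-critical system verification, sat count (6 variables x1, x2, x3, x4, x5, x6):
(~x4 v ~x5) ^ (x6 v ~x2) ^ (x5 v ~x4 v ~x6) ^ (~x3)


CNF with 4 clauses over 6 vars (64 assignments).
An assignment satisfies CNF iff every clause has >=1 true literal.
Check each row (bits = x1,x2,x3,x4,x5,x6; clause T/F shown):
  row 0 [000000]: clauses=TTTT -> 1
  row 1 [000001]: clauses=TTTT -> 1
  row 2 [000010]: clauses=TTTT -> 1
  row 3 [000011]: clauses=TTTT -> 1
  row 4 [000100]: clauses=TTTT -> 1
  (every remaining row is evaluated the same way; all 64 results are listed next)
Full result column, 8 rows per line (x1,x2,x3 fixed per line; x4,x5,x6 runs 000..111 left to right):
  rows 0-7 [x1,x2,x3=000]: 11111000  (ones: 5)
  rows 8-15 [x1,x2,x3=001]: 00000000  (ones: 0)
  rows 16-23 [x1,x2,x3=010]: 01010000  (ones: 2)
  rows 24-31 [x1,x2,x3=011]: 00000000  (ones: 0)
  rows 32-39 [x1,x2,x3=100]: 11111000  (ones: 5)
  rows 40-47 [x1,x2,x3=101]: 00000000  (ones: 0)
  rows 48-55 [x1,x2,x3=110]: 01010000  (ones: 2)
  rows 56-63 [x1,x2,x3=111]: 00000000  (ones: 0)
Satisfying assignments = 5+0+2+0+5+0+2+0 = 14

14


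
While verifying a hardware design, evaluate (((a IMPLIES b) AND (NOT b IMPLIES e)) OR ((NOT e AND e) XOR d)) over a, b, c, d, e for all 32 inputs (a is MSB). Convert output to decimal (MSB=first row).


Formula: (((a IMPLIES b) AND (NOT b IMPLIES e)) OR ((NOT e AND e) XOR d)) over a, b, c, d, e (32 rows)
Evaluate each row (bits = a,b,c,d,e, MSB first):
  row 0 [00000]: (((0 IMPLIES 0) AND (NOT 0 IMPLIES 0)) OR ((NOT 0 AND 0) XOR 0)) -> 0
  row 1 [00001]: (((0 IMPLIES 0) AND (NOT 0 IMPLIES 1)) OR ((NOT 1 AND 1) XOR 0)) -> 1
  row 2 [00010]: (((0 IMPLIES 0) AND (NOT 0 IMPLIES 0)) OR ((NOT 0 AND 0) XOR 1)) -> 1
  row 3 [00011]: (((0 IMPLIES 0) AND (NOT 0 IMPLIES 1)) OR ((NOT 1 AND 1) XOR 1)) -> 1
  row 4 [00100]: (((0 IMPLIES 0) AND (NOT 0 IMPLIES 0)) OR ((NOT 0 AND 0) XOR 0)) -> 0
  row 5 [00101]: (((0 IMPLIES 0) AND (NOT 0 IMPLIES 1)) OR ((NOT 1 AND 1) XOR 0)) -> 1
  row 6 [00110]: (((0 IMPLIES 0) AND (NOT 0 IMPLIES 0)) OR ((NOT 0 AND 0) XOR 1)) -> 1
  row 7 [00111]: (((0 IMPLIES 0) AND (NOT 0 IMPLIES 1)) OR ((NOT 1 AND 1) XOR 1)) -> 1
  row 8 [01000]: (((0 IMPLIES 1) AND (NOT 1 IMPLIES 0)) OR ((NOT 0 AND 0) XOR 0)) -> 1
  row 9 [01001]: (((0 IMPLIES 1) AND (NOT 1 IMPLIES 1)) OR ((NOT 1 AND 1) XOR 0)) -> 1
  row 10 [01010]: (((0 IMPLIES 1) AND (NOT 1 IMPLIES 0)) OR ((NOT 0 AND 0) XOR 1)) -> 1
  row 11 [01011]: (((0 IMPLIES 1) AND (NOT 1 IMPLIES 1)) OR ((NOT 1 AND 1) XOR 1)) -> 1
  row 12 [01100]: (((0 IMPLIES 1) AND (NOT 1 IMPLIES 0)) OR ((NOT 0 AND 0) XOR 0)) -> 1
  row 13 [01101]: (((0 IMPLIES 1) AND (NOT 1 IMPLIES 1)) OR ((NOT 1 AND 1) XOR 0)) -> 1
  row 14 [01110]: (((0 IMPLIES 1) AND (NOT 1 IMPLIES 0)) OR ((NOT 0 AND 0) XOR 1)) -> 1
  row 15 [01111]: (((0 IMPLIES 1) AND (NOT 1 IMPLIES 1)) OR ((NOT 1 AND 1) XOR 1)) -> 1
  row 16 [10000]: (((1 IMPLIES 0) AND (NOT 0 IMPLIES 0)) OR ((NOT 0 AND 0) XOR 0)) -> 0
  row 17 [10001]: (((1 IMPLIES 0) AND (NOT 0 IMPLIES 1)) OR ((NOT 1 AND 1) XOR 0)) -> 0
  row 18 [10010]: (((1 IMPLIES 0) AND (NOT 0 IMPLIES 0)) OR ((NOT 0 AND 0) XOR 1)) -> 1
  row 19 [10011]: (((1 IMPLIES 0) AND (NOT 0 IMPLIES 1)) OR ((NOT 1 AND 1) XOR 1)) -> 1
  row 20 [10100]: (((1 IMPLIES 0) AND (NOT 0 IMPLIES 0)) OR ((NOT 0 AND 0) XOR 0)) -> 0
  row 21 [10101]: (((1 IMPLIES 0) AND (NOT 0 IMPLIES 1)) OR ((NOT 1 AND 1) XOR 0)) -> 0
  row 22 [10110]: (((1 IMPLIES 0) AND (NOT 0 IMPLIES 0)) OR ((NOT 0 AND 0) XOR 1)) -> 1
  row 23 [10111]: (((1 IMPLIES 0) AND (NOT 0 IMPLIES 1)) OR ((NOT 1 AND 1) XOR 1)) -> 1
  row 24 [11000]: (((1 IMPLIES 1) AND (NOT 1 IMPLIES 0)) OR ((NOT 0 AND 0) XOR 0)) -> 1
  row 25 [11001]: (((1 IMPLIES 1) AND (NOT 1 IMPLIES 1)) OR ((NOT 1 AND 1) XOR 0)) -> 1
  row 26 [11010]: (((1 IMPLIES 1) AND (NOT 1 IMPLIES 0)) OR ((NOT 0 AND 0) XOR 1)) -> 1
  row 27 [11011]: (((1 IMPLIES 1) AND (NOT 1 IMPLIES 1)) OR ((NOT 1 AND 1) XOR 1)) -> 1
  row 28 [11100]: (((1 IMPLIES 1) AND (NOT 1 IMPLIES 0)) OR ((NOT 0 AND 0) XOR 0)) -> 1
  row 29 [11101]: (((1 IMPLIES 1) AND (NOT 1 IMPLIES 1)) OR ((NOT 1 AND 1) XOR 0)) -> 1
  row 30 [11110]: (((1 IMPLIES 1) AND (NOT 1 IMPLIES 0)) OR ((NOT 0 AND 0) XOR 1)) -> 1
  row 31 [11111]: (((1 IMPLIES 1) AND (NOT 1 IMPLIES 1)) OR ((NOT 1 AND 1) XOR 1)) -> 1
Full result column, 4 rows per line (a,b,c fixed per line; d,e runs 00..11 left to right):
  rows 0-3 [a,b,c=000]: 0111  = hex 7
  rows 4-7 [a,b,c=001]: 0111  = hex 7
  rows 8-11 [a,b,c=010]: 1111  = hex F
  rows 12-15 [a,b,c=011]: 1111  = hex F
  rows 16-19 [a,b,c=100]: 0011  = hex 3
  rows 20-23 [a,b,c=101]: 0011  = hex 3
  rows 24-27 [a,b,c=110]: 1111  = hex F
  rows 28-31 [a,b,c=111]: 1111  = hex F
Output column (row 0 .. row 31) = 01110111111111110011001111111111
Output column grouped in 4s = 0111 0111 1111 1111 0011 0011 1111 1111 = 0x77FF33FF
Convert to decimal digit by digit (value = value*16 + digit):
  7 -> 7
  7*16 + 7 = 119
  119*16 + 15 (F) = 1919
  1919*16 + 15 (F) = 30719
  30719*16 + 3 = 491507
  491507*16 + 3 = 7864115
  7864115*16 + 15 (F) = 125825855
  125825855*16 + 15 (F) = 2013213695
Decimal = 2013213695

2013213695


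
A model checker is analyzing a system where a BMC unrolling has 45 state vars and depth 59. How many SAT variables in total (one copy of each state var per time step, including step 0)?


BMC unrolls to depth k, creating one copy of each state var for steps 0..k.
Step count = 59 + 1 = 60 (steps 0 through 59)
Vars per step = 45
Total = 45 * 60 = 2700

2700


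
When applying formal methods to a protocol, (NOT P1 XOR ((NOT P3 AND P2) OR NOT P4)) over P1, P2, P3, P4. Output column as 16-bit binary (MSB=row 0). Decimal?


Formula: (NOT P1 XOR ((NOT P3 AND P2) OR NOT P4)) over P1, P2, P3, P4 (16 rows)
Evaluate each row (bits = P1,P2,P3,P4, MSB first):
  row 0 [0000]: (NOT 0 XOR ((NOT 0 AND 0) OR NOT 0)) -> 0
  row 1 [0001]: (NOT 0 XOR ((NOT 0 AND 0) OR NOT 1)) -> 1
  row 2 [0010]: (NOT 0 XOR ((NOT 1 AND 0) OR NOT 0)) -> 0
  row 3 [0011]: (NOT 0 XOR ((NOT 1 AND 0) OR NOT 1)) -> 1
  row 4 [0100]: (NOT 0 XOR ((NOT 0 AND 1) OR NOT 0)) -> 0
  row 5 [0101]: (NOT 0 XOR ((NOT 0 AND 1) OR NOT 1)) -> 0
  row 6 [0110]: (NOT 0 XOR ((NOT 1 AND 1) OR NOT 0)) -> 0
  row 7 [0111]: (NOT 0 XOR ((NOT 1 AND 1) OR NOT 1)) -> 1
  row 8 [1000]: (NOT 1 XOR ((NOT 0 AND 0) OR NOT 0)) -> 1
  row 9 [1001]: (NOT 1 XOR ((NOT 0 AND 0) OR NOT 1)) -> 0
  row 10 [1010]: (NOT 1 XOR ((NOT 1 AND 0) OR NOT 0)) -> 1
  row 11 [1011]: (NOT 1 XOR ((NOT 1 AND 0) OR NOT 1)) -> 0
  row 12 [1100]: (NOT 1 XOR ((NOT 0 AND 1) OR NOT 0)) -> 1
  row 13 [1101]: (NOT 1 XOR ((NOT 0 AND 1) OR NOT 1)) -> 1
  row 14 [1110]: (NOT 1 XOR ((NOT 1 AND 1) OR NOT 0)) -> 1
  row 15 [1111]: (NOT 1 XOR ((NOT 1 AND 1) OR NOT 1)) -> 0
Full result column, 4 rows per line (P1,P2 fixed per line; P3,P4 runs 00..11 left to right):
  rows 0-3 [P1,P2=00]: 0101  = hex 5
  rows 4-7 [P1,P2=01]: 0001  = hex 1
  rows 8-11 [P1,P2=10]: 1010  = hex A
  rows 12-15 [P1,P2=11]: 1110  = hex E
Output column (row 0 .. row 15) = 0101000110101110
Output column grouped in 4s = 0101 0001 1010 1110 = 0x51AE
Convert to decimal digit by digit (value = value*16 + digit):
  5 -> 5
  5*16 + 1 = 81
  81*16 + 10 (A) = 1306
  1306*16 + 14 (E) = 20910
Decimal = 20910

20910


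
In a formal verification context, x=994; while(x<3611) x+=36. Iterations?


Step 1: x goes from 994 toward 3611 by 36; the body runs while x<3611, so iterations = ceil((bound-start)/step)
Step 2: Distance=2617
Step 3: ceil(2617/36)=73

73


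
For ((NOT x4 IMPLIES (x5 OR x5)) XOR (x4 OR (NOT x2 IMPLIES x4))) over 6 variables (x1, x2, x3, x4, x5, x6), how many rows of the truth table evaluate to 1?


Formula: ((NOT x4 IMPLIES (x5 OR x5)) XOR (x4 OR (NOT x2 IMPLIES x4))) over 6 vars (64 rows)
Evaluate each row (x1, x2, x3, x4, x5, x6 as bits, MSB first):
  row 0 [000000]: ((NOT 0 IMPLIES (0 OR 0)) XOR (0 OR (NOT 0 IMPLIES 0))) -> 0
  row 1 [000001]: ((NOT 0 IMPLIES (0 OR 0)) XOR (0 OR (NOT 0 IMPLIES 0))) -> 0
  row 2 [000010]: ((NOT 0 IMPLIES (1 OR 1)) XOR (0 OR (NOT 0 IMPLIES 0))) -> 1
  row 3 [000011]: ((NOT 0 IMPLIES (1 OR 1)) XOR (0 OR (NOT 0 IMPLIES 0))) -> 1
  row 4 [000100]: ((NOT 1 IMPLIES (0 OR 0)) XOR (1 OR (NOT 0 IMPLIES 1))) -> 0
  (every remaining row is evaluated the same way; all 64 results are listed next)
Full result column, 8 rows per line (x1,x2,x3 fixed per line; x4,x5,x6 runs 000..111 left to right):
  rows 0-7 [x1,x2,x3=000]: 00110000  (ones: 2)
  rows 8-15 [x1,x2,x3=001]: 00110000  (ones: 2)
  rows 16-23 [x1,x2,x3=010]: 11000000  (ones: 2)
  rows 24-31 [x1,x2,x3=011]: 11000000  (ones: 2)
  rows 32-39 [x1,x2,x3=100]: 00110000  (ones: 2)
  rows 40-47 [x1,x2,x3=101]: 00110000  (ones: 2)
  rows 48-55 [x1,x2,x3=110]: 11000000  (ones: 2)
  rows 56-63 [x1,x2,x3=111]: 11000000  (ones: 2)
Count of 1-rows = 2+2+2+2+2+2+2+2 = 16

16


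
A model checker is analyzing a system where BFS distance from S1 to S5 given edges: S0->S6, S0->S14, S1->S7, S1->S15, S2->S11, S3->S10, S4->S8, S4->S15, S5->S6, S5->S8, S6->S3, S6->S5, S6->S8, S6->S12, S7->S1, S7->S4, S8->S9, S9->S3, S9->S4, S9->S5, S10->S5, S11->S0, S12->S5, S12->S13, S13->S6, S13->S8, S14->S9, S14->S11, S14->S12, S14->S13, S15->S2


BFS layer-by-layer from S1:
  dist 0: {S1}
  dist 1: {S7, S15}
  dist 2: {S2, S4}
  dist 3: {S8, S11}
  dist 4: {S0, S9}
  dist 5: {S3, S5, S6, S14}
  -> S5 reached at distance 5
Shortest path length = 5

5


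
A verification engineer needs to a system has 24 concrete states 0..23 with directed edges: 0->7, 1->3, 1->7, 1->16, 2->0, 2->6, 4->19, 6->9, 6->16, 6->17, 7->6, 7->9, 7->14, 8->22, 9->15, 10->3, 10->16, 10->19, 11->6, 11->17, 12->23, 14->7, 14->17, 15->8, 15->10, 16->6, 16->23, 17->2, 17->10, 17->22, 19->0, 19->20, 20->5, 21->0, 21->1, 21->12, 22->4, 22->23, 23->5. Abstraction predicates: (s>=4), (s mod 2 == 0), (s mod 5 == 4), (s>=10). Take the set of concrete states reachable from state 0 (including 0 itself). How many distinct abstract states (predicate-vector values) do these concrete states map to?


BFS from 0:
Concrete reachable: {0, 2, 3, 4, 5, 6, 7, 8, 9, 10, 14, 15, 16, 17, 19, 20, 22, 23}
Abstract via predicates (s>=4), (s mod 2 == 0), (s mod 5 == 4), (s>=10):
  (0,0,0,0) <- {3}
  (0,1,0,0) <- {0, 2}
  (1,0,0,0) <- {5, 7}
  (1,0,0,1) <- {15, 17, 23}
  (1,0,1,0) <- {9}
  (1,0,1,1) <- {19}
  (1,1,0,0) <- {6, 8}
  (1,1,0,1) <- {10, 16, 20, 22}
  (1,1,1,0) <- {4}
  (1,1,1,1) <- {14}
Distinct abstract states = 10

10


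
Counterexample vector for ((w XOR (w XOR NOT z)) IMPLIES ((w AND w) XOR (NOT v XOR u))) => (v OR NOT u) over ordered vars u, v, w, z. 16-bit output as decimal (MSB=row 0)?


F1 = ((w XOR (w XOR NOT z)) IMPLIES ((w AND w) XOR (NOT v XOR u)))
F2 = (v OR NOT u)
Counterexample to F1=>F2 is where F1=1 and F2=0.
Evaluate each row (bits = u,v,w,z, MSB first):
  row 0 [0000]: F1=1 F2=1 -> F1&~F2 -> 0
  row 1 [0001]: F1=1 F2=1 -> F1&~F2 -> 0
  row 2 [0010]: F1=0 F2=1 -> F1&~F2 -> 0
  row 3 [0011]: F1=1 F2=1 -> F1&~F2 -> 0
  row 4 [0100]: F1=0 F2=1 -> F1&~F2 -> 0
  row 5 [0101]: F1=1 F2=1 -> F1&~F2 -> 0
  row 6 [0110]: F1=1 F2=1 -> F1&~F2 -> 0
  row 7 [0111]: F1=1 F2=1 -> F1&~F2 -> 0
  row 8 [1000]: F1=0 F2=0 -> F1&~F2 -> 0
  row 9 [1001]: F1=1 F2=0 -> F1&~F2 -> 1
  row 10 [1010]: F1=1 F2=0 -> F1&~F2 -> 1
  row 11 [1011]: F1=1 F2=0 -> F1&~F2 -> 1
  row 12 [1100]: F1=1 F2=1 -> F1&~F2 -> 0
  row 13 [1101]: F1=1 F2=1 -> F1&~F2 -> 0
  row 14 [1110]: F1=0 F2=1 -> F1&~F2 -> 0
  row 15 [1111]: F1=1 F2=1 -> F1&~F2 -> 0
Full result column, 4 rows per line (u,v fixed per line; w,z runs 00..11 left to right):
  rows 0-3 [u,v=00]: 0000  = hex 0
  rows 4-7 [u,v=01]: 0000  = hex 0
  rows 8-11 [u,v=10]: 0111  = hex 7
  rows 12-15 [u,v=11]: 0000  = hex 0
Counterexample vector (row 0 .. row 15) = 0000000001110000
Output column grouped in 4s = 0000 0000 0111 0000 = 0x0070
Convert to decimal digit by digit (value = value*16 + digit):
  0 -> 0
  0*16 + 0 = 0
  0*16 + 7 = 7
  7*16 + 0 = 112
Decimal = 112

112


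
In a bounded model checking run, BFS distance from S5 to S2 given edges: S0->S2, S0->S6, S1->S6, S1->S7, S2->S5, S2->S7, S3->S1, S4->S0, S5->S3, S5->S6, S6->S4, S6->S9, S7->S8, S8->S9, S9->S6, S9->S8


BFS layer-by-layer from S5:
  dist 0: {S5}
  dist 1: {S3, S6}
  dist 2: {S1, S4, S9}
  dist 3: {S0, S7, S8}
  dist 4: {S2}
  -> S2 reached at distance 4
Shortest path length = 4

4


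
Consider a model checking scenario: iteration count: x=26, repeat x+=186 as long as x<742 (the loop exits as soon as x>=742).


Step 1: x goes from 26 toward 742 by 186; the body runs while x<742, so iterations = ceil((bound-start)/step)
Step 2: Distance=716
Step 3: ceil(716/186)=4

4


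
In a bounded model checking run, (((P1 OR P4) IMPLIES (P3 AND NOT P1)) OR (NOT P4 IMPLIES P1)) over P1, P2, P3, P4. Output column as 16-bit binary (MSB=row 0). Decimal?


Formula: (((P1 OR P4) IMPLIES (P3 AND NOT P1)) OR (NOT P4 IMPLIES P1)) over P1, P2, P3, P4 (16 rows)
Evaluate each row (bits = P1,P2,P3,P4, MSB first):
  row 0 [0000]: (((0 OR 0) IMPLIES (0 AND NOT 0)) OR (NOT 0 IMPLIES 0)) -> 1
  row 1 [0001]: (((0 OR 1) IMPLIES (0 AND NOT 0)) OR (NOT 1 IMPLIES 0)) -> 1
  row 2 [0010]: (((0 OR 0) IMPLIES (1 AND NOT 0)) OR (NOT 0 IMPLIES 0)) -> 1
  row 3 [0011]: (((0 OR 1) IMPLIES (1 AND NOT 0)) OR (NOT 1 IMPLIES 0)) -> 1
  row 4 [0100]: (((0 OR 0) IMPLIES (0 AND NOT 0)) OR (NOT 0 IMPLIES 0)) -> 1
  row 5 [0101]: (((0 OR 1) IMPLIES (0 AND NOT 0)) OR (NOT 1 IMPLIES 0)) -> 1
  row 6 [0110]: (((0 OR 0) IMPLIES (1 AND NOT 0)) OR (NOT 0 IMPLIES 0)) -> 1
  row 7 [0111]: (((0 OR 1) IMPLIES (1 AND NOT 0)) OR (NOT 1 IMPLIES 0)) -> 1
  row 8 [1000]: (((1 OR 0) IMPLIES (0 AND NOT 1)) OR (NOT 0 IMPLIES 1)) -> 1
  row 9 [1001]: (((1 OR 1) IMPLIES (0 AND NOT 1)) OR (NOT 1 IMPLIES 1)) -> 1
  row 10 [1010]: (((1 OR 0) IMPLIES (1 AND NOT 1)) OR (NOT 0 IMPLIES 1)) -> 1
  row 11 [1011]: (((1 OR 1) IMPLIES (1 AND NOT 1)) OR (NOT 1 IMPLIES 1)) -> 1
  row 12 [1100]: (((1 OR 0) IMPLIES (0 AND NOT 1)) OR (NOT 0 IMPLIES 1)) -> 1
  row 13 [1101]: (((1 OR 1) IMPLIES (0 AND NOT 1)) OR (NOT 1 IMPLIES 1)) -> 1
  row 14 [1110]: (((1 OR 0) IMPLIES (1 AND NOT 1)) OR (NOT 0 IMPLIES 1)) -> 1
  row 15 [1111]: (((1 OR 1) IMPLIES (1 AND NOT 1)) OR (NOT 1 IMPLIES 1)) -> 1
Full result column, 4 rows per line (P1,P2 fixed per line; P3,P4 runs 00..11 left to right):
  rows 0-3 [P1,P2=00]: 1111  = hex F
  rows 4-7 [P1,P2=01]: 1111  = hex F
  rows 8-11 [P1,P2=10]: 1111  = hex F
  rows 12-15 [P1,P2=11]: 1111  = hex F
Output column (row 0 .. row 15) = 1111111111111111
Output column grouped in 4s = 1111 1111 1111 1111 = 0xFFFF
Convert to decimal digit by digit (value = value*16 + digit):
  F -> 15
  15*16 + 15 (F) = 255
  255*16 + 15 (F) = 4095
  4095*16 + 15 (F) = 65535
Decimal = 65535

65535


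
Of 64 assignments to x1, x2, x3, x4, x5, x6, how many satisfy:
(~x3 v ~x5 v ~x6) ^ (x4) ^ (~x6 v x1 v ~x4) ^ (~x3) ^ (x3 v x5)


CNF with 5 clauses over 6 vars (64 assignments).
An assignment satisfies CNF iff every clause has >=1 true literal.
Check each row (bits = x1,x2,x3,x4,x5,x6; clause T/F shown):
  row 0 [000000]: clauses=TFTTF -> 0
  row 1 [000001]: clauses=TFTTF -> 0
  row 2 [000010]: clauses=TFTTT -> 0
  row 3 [000011]: clauses=TFTTT -> 0
  row 4 [000100]: clauses=TTTTF -> 0
  (every remaining row is evaluated the same way; all 64 results are listed next)
Full result column, 8 rows per line (x1,x2,x3 fixed per line; x4,x5,x6 runs 000..111 left to right):
  rows 0-7 [x1,x2,x3=000]: 00000010  (ones: 1)
  rows 8-15 [x1,x2,x3=001]: 00000000  (ones: 0)
  rows 16-23 [x1,x2,x3=010]: 00000010  (ones: 1)
  rows 24-31 [x1,x2,x3=011]: 00000000  (ones: 0)
  rows 32-39 [x1,x2,x3=100]: 00000011  (ones: 2)
  rows 40-47 [x1,x2,x3=101]: 00000000  (ones: 0)
  rows 48-55 [x1,x2,x3=110]: 00000011  (ones: 2)
  rows 56-63 [x1,x2,x3=111]: 00000000  (ones: 0)
Satisfying assignments = 1+0+1+0+2+0+2+0 = 6

6


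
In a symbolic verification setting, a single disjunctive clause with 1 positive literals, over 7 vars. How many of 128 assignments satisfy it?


Step 1: Total=2^7=128
Step 2: Unsat when all 1 false: 2^6=64
Step 3: Sat=128-64=64

64


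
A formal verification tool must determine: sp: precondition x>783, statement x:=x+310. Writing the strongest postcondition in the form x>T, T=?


Formula: sp(P, x:=E) = exists old_x. (x = E[old_x/x]) AND P[old_x/x] (old_x is the value of x before the assignment; eliminate old_x by solving x = E[old_x/x] for old_x)
Step 1: Precondition P: x>783, i.e. old_x > 783
Step 2: Assignment gives x = old_x + 310, so old_x = x - 310
Step 3: Substitute into P: x - 310 > 783
Step 4: Simplify: x > 783+310 = 1093

1093


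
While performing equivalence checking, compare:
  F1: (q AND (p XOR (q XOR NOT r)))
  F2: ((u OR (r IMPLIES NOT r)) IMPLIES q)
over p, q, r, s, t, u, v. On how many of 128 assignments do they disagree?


F1 = (q AND (p XOR (q XOR NOT r)))
F2 = ((u OR (r IMPLIES NOT r)) IMPLIES q)
Evaluate both on each of 128 rows (bits = p,q,r,s,t,u,v):
  row 0 [0000000]: F1=0 F2=0 -> 0
  row 1 [0000001]: F1=0 F2=0 -> 0
  row 2 [0000010]: F1=0 F2=0 -> 0
  row 3 [0000011]: F1=0 F2=0 -> 0
  row 4 [0000100]: F1=0 F2=0 -> 0
  (every remaining row is evaluated the same way; all 128 results are listed next)
Full result column, 8 rows per line (p,q,r,s fixed per line; t,u,v runs 000..111 left to right):
  rows 0-7 [p,q,r,s=0000]: 00000000  (ones: 0)
  rows 8-15 [p,q,r,s=0001]: 00000000  (ones: 0)
  rows 16-23 [p,q,r,s=0010]: 11001100  (ones: 4)
  rows 24-31 [p,q,r,s=0011]: 11001100  (ones: 4)
  rows 32-39 [p,q,r,s=0100]: 11111111  (ones: 8)
  rows 40-47 [p,q,r,s=0101]: 11111111  (ones: 8)
  rows 48-55 [p,q,r,s=0110]: 00000000  (ones: 0)
  rows 56-63 [p,q,r,s=0111]: 00000000  (ones: 0)
  rows 64-71 [p,q,r,s=1000]: 00000000  (ones: 0)
  rows 72-79 [p,q,r,s=1001]: 00000000  (ones: 0)
  rows 80-87 [p,q,r,s=1010]: 11001100  (ones: 4)
  rows 88-95 [p,q,r,s=1011]: 11001100  (ones: 4)
  rows 96-103 [p,q,r,s=1100]: 00000000  (ones: 0)
  rows 104-111 [p,q,r,s=1101]: 00000000  (ones: 0)
  rows 112-119 [p,q,r,s=1110]: 11111111  (ones: 8)
  rows 120-127 [p,q,r,s=1111]: 11111111  (ones: 8)
Disagreements = 0+0+4+4+8+8+0+0+0+0+4+4+0+0+8+8 = 48

48


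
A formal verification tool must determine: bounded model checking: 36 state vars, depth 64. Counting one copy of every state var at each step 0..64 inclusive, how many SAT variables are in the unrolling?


BMC unrolls to depth k, creating one copy of each state var for steps 0..k.
Step count = 64 + 1 = 65 (steps 0 through 64)
Vars per step = 36
Total = 36 * 65 = 2340

2340


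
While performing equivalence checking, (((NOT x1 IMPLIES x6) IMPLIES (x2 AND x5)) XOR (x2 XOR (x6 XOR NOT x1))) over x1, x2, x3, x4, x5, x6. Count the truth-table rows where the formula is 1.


Formula: (((NOT x1 IMPLIES x6) IMPLIES (x2 AND x5)) XOR (x2 XOR (x6 XOR NOT x1))) over 6 vars (64 rows)
Evaluate each row (x1, x2, x3, x4, x5, x6 as bits, MSB first):
  row 0 [000000]: (((NOT 0 IMPLIES 0) IMPLIES (0 AND 0)) XOR (0 XOR (0 XOR NOT 0))) -> 0
  row 1 [000001]: (((NOT 0 IMPLIES 1) IMPLIES (0 AND 0)) XOR (0 XOR (1 XOR NOT 0))) -> 0
  row 2 [000010]: (((NOT 0 IMPLIES 0) IMPLIES (0 AND 1)) XOR (0 XOR (0 XOR NOT 0))) -> 0
  row 3 [000011]: (((NOT 0 IMPLIES 1) IMPLIES (0 AND 1)) XOR (0 XOR (1 XOR NOT 0))) -> 0
  row 4 [000100]: (((NOT 0 IMPLIES 0) IMPLIES (0 AND 0)) XOR (0 XOR (0 XOR NOT 0))) -> 0
  (every remaining row is evaluated the same way; all 64 results are listed next)
Full result column, 8 rows per line (x1,x2,x3 fixed per line; x4,x5,x6 runs 000..111 left to right):
  rows 0-7 [x1,x2,x3=000]: 00000000  (ones: 0)
  rows 8-15 [x1,x2,x3=001]: 00000000  (ones: 0)
  rows 16-23 [x1,x2,x3=010]: 11101110  (ones: 6)
  rows 24-31 [x1,x2,x3=011]: 11101110  (ones: 6)
  rows 32-39 [x1,x2,x3=100]: 01010101  (ones: 4)
  rows 40-47 [x1,x2,x3=101]: 01010101  (ones: 4)
  rows 48-55 [x1,x2,x3=110]: 10011001  (ones: 4)
  rows 56-63 [x1,x2,x3=111]: 10011001  (ones: 4)
Count of 1-rows = 0+0+6+6+4+4+4+4 = 28

28


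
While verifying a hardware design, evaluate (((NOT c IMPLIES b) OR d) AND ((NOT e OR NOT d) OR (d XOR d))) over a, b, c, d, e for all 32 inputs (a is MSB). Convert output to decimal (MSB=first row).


Formula: (((NOT c IMPLIES b) OR d) AND ((NOT e OR NOT d) OR (d XOR d))) over a, b, c, d, e (32 rows)
Evaluate each row (bits = a,b,c,d,e, MSB first):
  row 0 [00000]: (((NOT 0 IMPLIES 0) OR 0) AND ((NOT 0 OR NOT 0) OR (0 XOR 0))) -> 0
  row 1 [00001]: (((NOT 0 IMPLIES 0) OR 0) AND ((NOT 1 OR NOT 0) OR (0 XOR 0))) -> 0
  row 2 [00010]: (((NOT 0 IMPLIES 0) OR 1) AND ((NOT 0 OR NOT 1) OR (1 XOR 1))) -> 1
  row 3 [00011]: (((NOT 0 IMPLIES 0) OR 1) AND ((NOT 1 OR NOT 1) OR (1 XOR 1))) -> 0
  row 4 [00100]: (((NOT 1 IMPLIES 0) OR 0) AND ((NOT 0 OR NOT 0) OR (0 XOR 0))) -> 1
  row 5 [00101]: (((NOT 1 IMPLIES 0) OR 0) AND ((NOT 1 OR NOT 0) OR (0 XOR 0))) -> 1
  row 6 [00110]: (((NOT 1 IMPLIES 0) OR 1) AND ((NOT 0 OR NOT 1) OR (1 XOR 1))) -> 1
  row 7 [00111]: (((NOT 1 IMPLIES 0) OR 1) AND ((NOT 1 OR NOT 1) OR (1 XOR 1))) -> 0
  row 8 [01000]: (((NOT 0 IMPLIES 1) OR 0) AND ((NOT 0 OR NOT 0) OR (0 XOR 0))) -> 1
  row 9 [01001]: (((NOT 0 IMPLIES 1) OR 0) AND ((NOT 1 OR NOT 0) OR (0 XOR 0))) -> 1
  row 10 [01010]: (((NOT 0 IMPLIES 1) OR 1) AND ((NOT 0 OR NOT 1) OR (1 XOR 1))) -> 1
  row 11 [01011]: (((NOT 0 IMPLIES 1) OR 1) AND ((NOT 1 OR NOT 1) OR (1 XOR 1))) -> 0
  row 12 [01100]: (((NOT 1 IMPLIES 1) OR 0) AND ((NOT 0 OR NOT 0) OR (0 XOR 0))) -> 1
  row 13 [01101]: (((NOT 1 IMPLIES 1) OR 0) AND ((NOT 1 OR NOT 0) OR (0 XOR 0))) -> 1
  row 14 [01110]: (((NOT 1 IMPLIES 1) OR 1) AND ((NOT 0 OR NOT 1) OR (1 XOR 1))) -> 1
  row 15 [01111]: (((NOT 1 IMPLIES 1) OR 1) AND ((NOT 1 OR NOT 1) OR (1 XOR 1))) -> 0
  row 16 [10000]: (((NOT 0 IMPLIES 0) OR 0) AND ((NOT 0 OR NOT 0) OR (0 XOR 0))) -> 0
  row 17 [10001]: (((NOT 0 IMPLIES 0) OR 0) AND ((NOT 1 OR NOT 0) OR (0 XOR 0))) -> 0
  row 18 [10010]: (((NOT 0 IMPLIES 0) OR 1) AND ((NOT 0 OR NOT 1) OR (1 XOR 1))) -> 1
  row 19 [10011]: (((NOT 0 IMPLIES 0) OR 1) AND ((NOT 1 OR NOT 1) OR (1 XOR 1))) -> 0
  row 20 [10100]: (((NOT 1 IMPLIES 0) OR 0) AND ((NOT 0 OR NOT 0) OR (0 XOR 0))) -> 1
  row 21 [10101]: (((NOT 1 IMPLIES 0) OR 0) AND ((NOT 1 OR NOT 0) OR (0 XOR 0))) -> 1
  row 22 [10110]: (((NOT 1 IMPLIES 0) OR 1) AND ((NOT 0 OR NOT 1) OR (1 XOR 1))) -> 1
  row 23 [10111]: (((NOT 1 IMPLIES 0) OR 1) AND ((NOT 1 OR NOT 1) OR (1 XOR 1))) -> 0
  row 24 [11000]: (((NOT 0 IMPLIES 1) OR 0) AND ((NOT 0 OR NOT 0) OR (0 XOR 0))) -> 1
  row 25 [11001]: (((NOT 0 IMPLIES 1) OR 0) AND ((NOT 1 OR NOT 0) OR (0 XOR 0))) -> 1
  row 26 [11010]: (((NOT 0 IMPLIES 1) OR 1) AND ((NOT 0 OR NOT 1) OR (1 XOR 1))) -> 1
  row 27 [11011]: (((NOT 0 IMPLIES 1) OR 1) AND ((NOT 1 OR NOT 1) OR (1 XOR 1))) -> 0
  row 28 [11100]: (((NOT 1 IMPLIES 1) OR 0) AND ((NOT 0 OR NOT 0) OR (0 XOR 0))) -> 1
  row 29 [11101]: (((NOT 1 IMPLIES 1) OR 0) AND ((NOT 1 OR NOT 0) OR (0 XOR 0))) -> 1
  row 30 [11110]: (((NOT 1 IMPLIES 1) OR 1) AND ((NOT 0 OR NOT 1) OR (1 XOR 1))) -> 1
  row 31 [11111]: (((NOT 1 IMPLIES 1) OR 1) AND ((NOT 1 OR NOT 1) OR (1 XOR 1))) -> 0
Full result column, 4 rows per line (a,b,c fixed per line; d,e runs 00..11 left to right):
  rows 0-3 [a,b,c=000]: 0010  = hex 2
  rows 4-7 [a,b,c=001]: 1110  = hex E
  rows 8-11 [a,b,c=010]: 1110  = hex E
  rows 12-15 [a,b,c=011]: 1110  = hex E
  rows 16-19 [a,b,c=100]: 0010  = hex 2
  rows 20-23 [a,b,c=101]: 1110  = hex E
  rows 24-27 [a,b,c=110]: 1110  = hex E
  rows 28-31 [a,b,c=111]: 1110  = hex E
Output column (row 0 .. row 31) = 00101110111011100010111011101110
Output column grouped in 4s = 0010 1110 1110 1110 0010 1110 1110 1110 = 0x2EEE2EEE
Convert to decimal digit by digit (value = value*16 + digit):
  2 -> 2
  2*16 + 14 (E) = 46
  46*16 + 14 (E) = 750
  750*16 + 14 (E) = 12014
  12014*16 + 2 = 192226
  192226*16 + 14 (E) = 3075630
  3075630*16 + 14 (E) = 49210094
  49210094*16 + 14 (E) = 787361518
Decimal = 787361518

787361518


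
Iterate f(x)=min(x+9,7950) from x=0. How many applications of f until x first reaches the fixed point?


Step 1: x=0, cap=7950, increment=9
Step 2: x grows by 9 each step until capped at 7950; fixed point is x=7950
Step 3: iterations = ceil(7950/9) = 884

884


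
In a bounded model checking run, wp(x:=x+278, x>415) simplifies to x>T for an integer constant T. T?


Formula: wp(x:=E, P) = P[E/x] (substitute E for x in postcondition)
Step 1: Postcondition: x>415
Step 2: Substitute x+278 for x: x+278>415
Step 3: Solve for x: x > 415-278 = 137

137


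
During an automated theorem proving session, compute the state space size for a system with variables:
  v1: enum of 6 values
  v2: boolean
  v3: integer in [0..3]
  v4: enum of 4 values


State space = product of domain sizes of all variables.
Domain sizes:
  v1 (enum of 6 values): 6
  v2 (boolean): 2
  v3 (integer in [0..3]): 4
  v4 (enum of 4 values): 4
Product = 6 * 2 * 4 * 4 = 192

192


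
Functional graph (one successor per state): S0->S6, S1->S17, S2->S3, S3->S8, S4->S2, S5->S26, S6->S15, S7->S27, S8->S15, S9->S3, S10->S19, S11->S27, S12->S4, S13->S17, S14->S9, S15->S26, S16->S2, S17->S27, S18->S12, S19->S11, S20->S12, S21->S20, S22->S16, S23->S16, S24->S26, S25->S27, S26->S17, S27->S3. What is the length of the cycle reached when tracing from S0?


Trace from S0 until a state repeats:
  S0 -> S6 -> S15 -> S26 -> S17 -> S27 -> S3 -> S8 -> S15
S15 first seen at step 2, revisited at step 8.
Cycle length = 8 - 2 = 6

6


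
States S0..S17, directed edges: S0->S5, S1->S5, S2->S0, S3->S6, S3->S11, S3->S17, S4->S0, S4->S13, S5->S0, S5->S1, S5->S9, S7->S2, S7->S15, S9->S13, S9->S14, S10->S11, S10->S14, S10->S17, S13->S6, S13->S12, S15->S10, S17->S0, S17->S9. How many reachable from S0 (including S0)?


BFS from S0:
  layer 0: {S0}
  layer 1: {S5}
  layer 2: {S1, S9}
  layer 3: {S13, S14}
  layer 4: {S6, S12}
Reachable set: {S0, S1, S5, S6, S9, S12, S13, S14}
Count = 8

8


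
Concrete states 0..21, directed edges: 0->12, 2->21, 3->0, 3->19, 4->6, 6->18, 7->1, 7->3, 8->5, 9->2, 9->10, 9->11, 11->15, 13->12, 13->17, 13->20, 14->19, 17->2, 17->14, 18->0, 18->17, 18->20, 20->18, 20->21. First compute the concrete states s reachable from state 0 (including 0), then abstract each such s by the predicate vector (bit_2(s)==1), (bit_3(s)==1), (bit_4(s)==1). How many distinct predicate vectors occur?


BFS from 0:
Concrete reachable: {0, 12}
Abstract via predicates (bit_2(s)==1), (bit_3(s)==1), (bit_4(s)==1):
  (0,0,0) <- {0}
  (1,1,0) <- {12}
Distinct abstract states = 2

2


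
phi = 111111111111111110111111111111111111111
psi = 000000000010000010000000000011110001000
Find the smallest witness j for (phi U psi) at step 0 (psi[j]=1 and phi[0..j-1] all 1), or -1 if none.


(phi U psi) at 0: need smallest j with psi[j]=1 and phi[i]=1 for all i in [0,j).
Scan from step 0:
  step 0: phi=1, psi=0 -> continue
  step 1: phi=1, psi=0 -> continue
  step 2: phi=1, psi=0 -> continue
  step 3: phi=1, psi=0 -> continue
  step 10: psi=1 and phi held for [0,10) -> witness found
Witness step = 10

10


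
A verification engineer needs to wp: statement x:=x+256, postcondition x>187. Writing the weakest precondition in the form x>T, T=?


Formula: wp(x:=E, P) = P[E/x] (substitute E for x in postcondition)
Step 1: Postcondition: x>187
Step 2: Substitute x+256 for x: x+256>187
Step 3: Solve for x: x > 187-256 = -69

-69


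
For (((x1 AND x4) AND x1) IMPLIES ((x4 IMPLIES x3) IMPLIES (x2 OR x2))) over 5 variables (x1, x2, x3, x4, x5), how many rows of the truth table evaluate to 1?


Formula: (((x1 AND x4) AND x1) IMPLIES ((x4 IMPLIES x3) IMPLIES (x2 OR x2))) over 5 vars (32 rows)
Evaluate each row (x1, x2, x3, x4, x5 as bits, MSB first):
  row 0 [00000]: (((0 AND 0) AND 0) IMPLIES ((0 IMPLIES 0) IMPLIES (0 OR 0))) -> 1
  row 1 [00001]: (((0 AND 0) AND 0) IMPLIES ((0 IMPLIES 0) IMPLIES (0 OR 0))) -> 1
  row 2 [00010]: (((0 AND 1) AND 0) IMPLIES ((1 IMPLIES 0) IMPLIES (0 OR 0))) -> 1
  row 3 [00011]: (((0 AND 1) AND 0) IMPLIES ((1 IMPLIES 0) IMPLIES (0 OR 0))) -> 1
  row 4 [00100]: (((0 AND 0) AND 0) IMPLIES ((0 IMPLIES 1) IMPLIES (0 OR 0))) -> 1
  row 5 [00101]: (((0 AND 0) AND 0) IMPLIES ((0 IMPLIES 1) IMPLIES (0 OR 0))) -> 1
  row 6 [00110]: (((0 AND 1) AND 0) IMPLIES ((1 IMPLIES 1) IMPLIES (0 OR 0))) -> 1
  row 7 [00111]: (((0 AND 1) AND 0) IMPLIES ((1 IMPLIES 1) IMPLIES (0 OR 0))) -> 1
  row 8 [01000]: (((0 AND 0) AND 0) IMPLIES ((0 IMPLIES 0) IMPLIES (1 OR 1))) -> 1
  row 9 [01001]: (((0 AND 0) AND 0) IMPLIES ((0 IMPLIES 0) IMPLIES (1 OR 1))) -> 1
  row 10 [01010]: (((0 AND 1) AND 0) IMPLIES ((1 IMPLIES 0) IMPLIES (1 OR 1))) -> 1
  row 11 [01011]: (((0 AND 1) AND 0) IMPLIES ((1 IMPLIES 0) IMPLIES (1 OR 1))) -> 1
  row 12 [01100]: (((0 AND 0) AND 0) IMPLIES ((0 IMPLIES 1) IMPLIES (1 OR 1))) -> 1
  row 13 [01101]: (((0 AND 0) AND 0) IMPLIES ((0 IMPLIES 1) IMPLIES (1 OR 1))) -> 1
  row 14 [01110]: (((0 AND 1) AND 0) IMPLIES ((1 IMPLIES 1) IMPLIES (1 OR 1))) -> 1
  row 15 [01111]: (((0 AND 1) AND 0) IMPLIES ((1 IMPLIES 1) IMPLIES (1 OR 1))) -> 1
  row 16 [10000]: (((1 AND 0) AND 1) IMPLIES ((0 IMPLIES 0) IMPLIES (0 OR 0))) -> 1
  row 17 [10001]: (((1 AND 0) AND 1) IMPLIES ((0 IMPLIES 0) IMPLIES (0 OR 0))) -> 1
  row 18 [10010]: (((1 AND 1) AND 1) IMPLIES ((1 IMPLIES 0) IMPLIES (0 OR 0))) -> 1
  row 19 [10011]: (((1 AND 1) AND 1) IMPLIES ((1 IMPLIES 0) IMPLIES (0 OR 0))) -> 1
  row 20 [10100]: (((1 AND 0) AND 1) IMPLIES ((0 IMPLIES 1) IMPLIES (0 OR 0))) -> 1
  row 21 [10101]: (((1 AND 0) AND 1) IMPLIES ((0 IMPLIES 1) IMPLIES (0 OR 0))) -> 1
  row 22 [10110]: (((1 AND 1) AND 1) IMPLIES ((1 IMPLIES 1) IMPLIES (0 OR 0))) -> 0
  row 23 [10111]: (((1 AND 1) AND 1) IMPLIES ((1 IMPLIES 1) IMPLIES (0 OR 0))) -> 0
  row 24 [11000]: (((1 AND 0) AND 1) IMPLIES ((0 IMPLIES 0) IMPLIES (1 OR 1))) -> 1
  row 25 [11001]: (((1 AND 0) AND 1) IMPLIES ((0 IMPLIES 0) IMPLIES (1 OR 1))) -> 1
  row 26 [11010]: (((1 AND 1) AND 1) IMPLIES ((1 IMPLIES 0) IMPLIES (1 OR 1))) -> 1
  row 27 [11011]: (((1 AND 1) AND 1) IMPLIES ((1 IMPLIES 0) IMPLIES (1 OR 1))) -> 1
  row 28 [11100]: (((1 AND 0) AND 1) IMPLIES ((0 IMPLIES 1) IMPLIES (1 OR 1))) -> 1
  row 29 [11101]: (((1 AND 0) AND 1) IMPLIES ((0 IMPLIES 1) IMPLIES (1 OR 1))) -> 1
  row 30 [11110]: (((1 AND 1) AND 1) IMPLIES ((1 IMPLIES 1) IMPLIES (1 OR 1))) -> 1
  row 31 [11111]: (((1 AND 1) AND 1) IMPLIES ((1 IMPLIES 1) IMPLIES (1 OR 1))) -> 1
Full result column, 8 rows per line (x1,x2 fixed per line; x3,x4,x5 runs 000..111 left to right):
  rows 0-7 [x1,x2=00]: 11111111  (ones: 8)
  rows 8-15 [x1,x2=01]: 11111111  (ones: 8)
  rows 16-23 [x1,x2=10]: 11111100  (ones: 6)
  rows 24-31 [x1,x2=11]: 11111111  (ones: 8)
Count of 1-rows = 8+8+6+8 = 30

30


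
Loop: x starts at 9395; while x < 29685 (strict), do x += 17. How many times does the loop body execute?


Step 1: x goes from 9395 toward 29685 by 17; the body runs while x<29685, so iterations = ceil((bound-start)/step)
Step 2: Distance=20290
Step 3: ceil(20290/17)=1194

1194


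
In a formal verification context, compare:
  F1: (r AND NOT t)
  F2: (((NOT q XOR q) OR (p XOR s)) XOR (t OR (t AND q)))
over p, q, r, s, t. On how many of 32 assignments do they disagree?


F1 = (r AND NOT t)
F2 = (((NOT q XOR q) OR (p XOR s)) XOR (t OR (t AND q)))
Evaluate both on each of 32 rows (bits = p,q,r,s,t):
  row 0 [00000]: F1=0 F2=1 (differ) -> 1
  row 1 [00001]: F1=0 F2=0 -> 0
  row 2 [00010]: F1=0 F2=1 (differ) -> 1
  row 3 [00011]: F1=0 F2=0 -> 0
  row 4 [00100]: F1=1 F2=1 -> 0
  row 5 [00101]: F1=0 F2=0 -> 0
  row 6 [00110]: F1=1 F2=1 -> 0
  row 7 [00111]: F1=0 F2=0 -> 0
  row 8 [01000]: F1=0 F2=1 (differ) -> 1
  row 9 [01001]: F1=0 F2=0 -> 0
  row 10 [01010]: F1=0 F2=1 (differ) -> 1
  row 11 [01011]: F1=0 F2=0 -> 0
  row 12 [01100]: F1=1 F2=1 -> 0
  row 13 [01101]: F1=0 F2=0 -> 0
  row 14 [01110]: F1=1 F2=1 -> 0
  row 15 [01111]: F1=0 F2=0 -> 0
  row 16 [10000]: F1=0 F2=1 (differ) -> 1
  row 17 [10001]: F1=0 F2=0 -> 0
  row 18 [10010]: F1=0 F2=1 (differ) -> 1
  row 19 [10011]: F1=0 F2=0 -> 0
  row 20 [10100]: F1=1 F2=1 -> 0
  row 21 [10101]: F1=0 F2=0 -> 0
  row 22 [10110]: F1=1 F2=1 -> 0
  row 23 [10111]: F1=0 F2=0 -> 0
  row 24 [11000]: F1=0 F2=1 (differ) -> 1
  row 25 [11001]: F1=0 F2=0 -> 0
  row 26 [11010]: F1=0 F2=1 (differ) -> 1
  row 27 [11011]: F1=0 F2=0 -> 0
  row 28 [11100]: F1=1 F2=1 -> 0
  row 29 [11101]: F1=0 F2=0 -> 0
  row 30 [11110]: F1=1 F2=1 -> 0
  row 31 [11111]: F1=0 F2=0 -> 0
Full result column, 8 rows per line (p,q fixed per line; r,s,t runs 000..111 left to right):
  rows 0-7 [p,q=00]: 10100000  (ones: 2)
  rows 8-15 [p,q=01]: 10100000  (ones: 2)
  rows 16-23 [p,q=10]: 10100000  (ones: 2)
  rows 24-31 [p,q=11]: 10100000  (ones: 2)
Disagreements = 2+2+2+2 = 8

8


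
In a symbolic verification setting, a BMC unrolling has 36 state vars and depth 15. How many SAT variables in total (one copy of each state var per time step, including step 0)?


BMC unrolls to depth k, creating one copy of each state var for steps 0..k.
Step count = 15 + 1 = 16 (steps 0 through 15)
Vars per step = 36
Total = 36 * 16 = 576

576


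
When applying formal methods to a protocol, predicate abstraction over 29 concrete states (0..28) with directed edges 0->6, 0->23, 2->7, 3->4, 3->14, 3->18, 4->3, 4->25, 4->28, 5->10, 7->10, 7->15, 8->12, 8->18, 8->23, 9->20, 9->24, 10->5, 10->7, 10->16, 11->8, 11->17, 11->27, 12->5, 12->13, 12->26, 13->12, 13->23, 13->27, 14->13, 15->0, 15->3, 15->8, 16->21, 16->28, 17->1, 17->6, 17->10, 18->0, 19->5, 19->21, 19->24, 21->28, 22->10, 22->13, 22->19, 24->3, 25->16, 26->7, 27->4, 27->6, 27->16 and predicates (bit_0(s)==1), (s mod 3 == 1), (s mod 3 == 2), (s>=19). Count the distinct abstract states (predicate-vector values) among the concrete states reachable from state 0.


BFS from 0:
Concrete reachable: {0, 6, 23}
Abstract via predicates (bit_0(s)==1), (s mod 3 == 1), (s mod 3 == 2), (s>=19):
  (0,0,0,0) <- {0, 6}
  (1,0,1,1) <- {23}
Distinct abstract states = 2

2


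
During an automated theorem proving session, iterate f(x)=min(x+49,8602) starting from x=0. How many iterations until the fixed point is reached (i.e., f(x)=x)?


Step 1: x=0, cap=8602, increment=49
Step 2: x grows by 49 each step until capped at 8602; fixed point is x=8602
Step 3: iterations = ceil(8602/49) = 176

176


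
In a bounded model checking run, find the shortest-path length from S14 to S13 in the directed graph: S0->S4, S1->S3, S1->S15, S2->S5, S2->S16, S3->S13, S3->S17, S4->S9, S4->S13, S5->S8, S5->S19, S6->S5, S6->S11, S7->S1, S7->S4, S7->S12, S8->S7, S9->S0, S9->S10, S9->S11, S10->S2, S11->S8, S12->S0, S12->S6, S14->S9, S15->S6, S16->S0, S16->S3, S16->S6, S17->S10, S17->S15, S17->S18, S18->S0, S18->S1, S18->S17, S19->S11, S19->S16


BFS layer-by-layer from S14:
  dist 0: {S14}
  dist 1: {S9}
  dist 2: {S0, S10, S11}
  dist 3: {S2, S4, S8}
  dist 4: {S5, S7, S13, S16}
  -> S13 reached at distance 4
Shortest path length = 4

4
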